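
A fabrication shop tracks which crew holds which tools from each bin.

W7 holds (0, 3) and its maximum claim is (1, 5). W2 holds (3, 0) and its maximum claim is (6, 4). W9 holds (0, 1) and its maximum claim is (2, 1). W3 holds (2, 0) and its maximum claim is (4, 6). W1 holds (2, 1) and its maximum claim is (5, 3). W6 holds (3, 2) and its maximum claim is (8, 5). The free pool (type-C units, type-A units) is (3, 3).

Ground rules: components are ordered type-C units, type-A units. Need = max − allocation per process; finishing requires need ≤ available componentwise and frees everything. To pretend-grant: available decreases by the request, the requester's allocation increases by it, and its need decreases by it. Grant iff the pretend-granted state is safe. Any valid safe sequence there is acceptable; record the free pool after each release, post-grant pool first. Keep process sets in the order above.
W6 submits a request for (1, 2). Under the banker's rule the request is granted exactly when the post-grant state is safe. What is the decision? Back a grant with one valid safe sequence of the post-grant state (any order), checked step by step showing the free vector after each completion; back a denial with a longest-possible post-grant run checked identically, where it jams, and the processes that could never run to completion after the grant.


DENY: after the grant no complete ordering would exist.
Key observation: after W9, W7 the pool peaks at (2, 5), and each blocked process is short somewhere: W2 on type-C units; W3 on type-A units; W1 on type-C units; W6 on type-C units.
After a pretend grant, a maximal execution: W9, W7 — then nothing else fits. Check, step by step:
  pool = (2, 1)
  W9 needs (2, 0) <= (2, 1) -> finishes; pool += (0, 1) = (2, 2)
  W7 needs (1, 2) <= (2, 2) -> finishes; pool += (0, 3) = (2, 5)
  blocked: W2 wants (3, 4), pool (2, 5) — not enough type-C units
  blocked: W3 wants (2, 6), pool (2, 5) — not enough type-A units
  blocked: W1 wants (3, 2), pool (2, 5) — not enough type-C units
  blocked: W6 wants (4, 1), pool (2, 5) — not enough type-C units
Had the request been granted, W2, W3, W1 and W6 could never finish.


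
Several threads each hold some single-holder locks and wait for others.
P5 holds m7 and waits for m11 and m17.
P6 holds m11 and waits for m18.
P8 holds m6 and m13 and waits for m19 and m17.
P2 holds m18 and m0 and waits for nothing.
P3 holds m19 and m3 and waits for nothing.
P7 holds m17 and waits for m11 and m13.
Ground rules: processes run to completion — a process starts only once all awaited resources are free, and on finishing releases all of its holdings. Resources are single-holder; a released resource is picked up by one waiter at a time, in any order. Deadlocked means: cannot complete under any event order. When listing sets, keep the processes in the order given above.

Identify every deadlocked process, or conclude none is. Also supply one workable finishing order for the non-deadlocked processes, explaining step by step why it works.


Deadlocked set: P5, P8 and P7.
Key observation: the waits loop around P7 -> P8 -> P7 with no way out; P5 waits into the deadlock from upstream.
A valid finishing order for the others: P3, P2, P6.
Check, step by step:
  P3: no waits; runs immediately, freeing m19 and m3
  P2: no waits; runs immediately, freeing m18 and m0
  P6: everything it awaited (m18) is free; runs, freeing m11


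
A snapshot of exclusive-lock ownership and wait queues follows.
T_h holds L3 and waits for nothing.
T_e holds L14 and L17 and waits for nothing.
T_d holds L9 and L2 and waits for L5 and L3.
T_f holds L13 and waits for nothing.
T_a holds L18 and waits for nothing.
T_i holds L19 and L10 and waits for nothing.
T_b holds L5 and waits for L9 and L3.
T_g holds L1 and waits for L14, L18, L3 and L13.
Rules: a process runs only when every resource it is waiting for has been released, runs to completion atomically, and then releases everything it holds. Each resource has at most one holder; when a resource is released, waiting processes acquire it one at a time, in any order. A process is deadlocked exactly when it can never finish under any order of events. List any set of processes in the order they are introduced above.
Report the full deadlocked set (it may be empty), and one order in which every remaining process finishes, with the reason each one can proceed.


Deadlocked set: T_d and T_b.
Key observation: nobody on the ring T_d -> T_b -> T_d can start until another member finishes, which never happens; no other process is dragged down with it.
One completion order for the rest: T_i, T_a, T_f, T_h, T_e, T_g.
Check, step by step:
  T_i: no waits; runs immediately, freeing L19 and L10
  T_a: no waits; runs immediately, freeing L18
  T_f: no waits; runs immediately, freeing L13
  T_h: no waits; runs immediately, freeing L3
  T_e: no waits; runs immediately, freeing L14 and L17
  run T_g (all its waits — L14, L18, L3 and L13 — are resolved); releases L1


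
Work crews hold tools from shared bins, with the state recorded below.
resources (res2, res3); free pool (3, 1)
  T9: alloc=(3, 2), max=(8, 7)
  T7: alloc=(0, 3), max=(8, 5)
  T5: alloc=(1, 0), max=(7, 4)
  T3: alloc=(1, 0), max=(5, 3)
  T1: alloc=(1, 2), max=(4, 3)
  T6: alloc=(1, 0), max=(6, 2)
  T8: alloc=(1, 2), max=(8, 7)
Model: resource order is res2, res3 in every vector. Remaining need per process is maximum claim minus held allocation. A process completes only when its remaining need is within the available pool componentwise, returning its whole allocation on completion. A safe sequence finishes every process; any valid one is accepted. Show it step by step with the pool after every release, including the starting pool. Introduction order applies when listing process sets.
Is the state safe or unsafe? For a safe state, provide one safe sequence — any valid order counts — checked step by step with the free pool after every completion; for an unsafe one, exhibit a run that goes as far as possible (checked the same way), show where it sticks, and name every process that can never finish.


UNSAFE.
Key observation: after T1, T3, T6 the pool peaks at (6, 3), and each blocked process is short somewhere: T9 on res3; T7 on res2; T5 on res3; T8 on res2, res3.
The run T1, T3, T6 cannot be extended any further. Step-by-step check:
  pool = (3, 1)
  T1: need (3, 1) fits (3, 1); releases (1, 2), pool now (4, 3)
  T3: need (4, 3) fits (4, 3); releases (1, 0), pool now (5, 3)
  T6: need (5, 2) fits (5, 3); releases (1, 0), pool now (6, 3)
  T9 cannot run: need (5, 5) vs free (6, 3) (insufficient res3)
  T7 cannot run: need (8, 2) vs free (6, 3) (insufficient res2)
  T5 cannot run: need (6, 4) vs free (6, 3) (insufficient res3)
  T8 cannot run: need (7, 5) vs free (6, 3) (insufficient res2 and res3)
Never able to finish: T9, T7, T5 and T8.


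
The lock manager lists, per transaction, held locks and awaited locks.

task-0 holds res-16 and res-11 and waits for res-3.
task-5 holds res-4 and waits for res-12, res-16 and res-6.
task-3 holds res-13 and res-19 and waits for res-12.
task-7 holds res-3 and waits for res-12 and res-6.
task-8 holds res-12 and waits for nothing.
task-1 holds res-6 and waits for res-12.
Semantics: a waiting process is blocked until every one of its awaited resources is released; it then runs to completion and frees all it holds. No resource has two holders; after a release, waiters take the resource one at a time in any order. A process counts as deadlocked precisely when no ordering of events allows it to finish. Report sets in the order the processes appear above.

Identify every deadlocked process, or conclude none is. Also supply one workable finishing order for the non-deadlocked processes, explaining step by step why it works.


Nothing here is deadlocked.
Key observation: although several processes wait, no cycle exists — each chain bottoms out at a free runner.
A valid finishing order for the others: task-8, task-3, task-1, task-7, task-0, task-5.
Verifying each step:
  task-8 waits on nothing -> runs at once and releases res-12
  run task-3 (all its waits — res-12 — are resolved); releases res-13 and res-19
  run task-1 (all its waits — res-12 — are resolved); releases res-6
  run task-7 (all its waits — res-12 and res-6 — are resolved); releases res-3
  run task-0 (all its waits — res-3 — are resolved); releases res-16 and res-11
  run task-5 (all its waits — res-12, res-16 and res-6 — are resolved); releases res-4


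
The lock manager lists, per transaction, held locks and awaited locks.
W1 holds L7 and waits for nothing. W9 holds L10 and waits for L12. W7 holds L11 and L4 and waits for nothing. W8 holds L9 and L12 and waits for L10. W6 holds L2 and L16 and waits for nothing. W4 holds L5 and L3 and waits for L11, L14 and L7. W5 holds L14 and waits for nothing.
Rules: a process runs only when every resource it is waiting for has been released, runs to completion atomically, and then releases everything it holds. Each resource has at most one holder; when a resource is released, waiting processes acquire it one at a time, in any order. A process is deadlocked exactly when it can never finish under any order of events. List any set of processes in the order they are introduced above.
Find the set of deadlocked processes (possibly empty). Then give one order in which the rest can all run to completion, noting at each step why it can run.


The deadlocked set is W9 and W8.
Key observation: along W9 -> W8 -> W9, each member waits on what the next one holds — a deadlock; no other process is dragged down with it.
The rest can finish in the order W7, W1, W5, W4, W6.
Check, step by step:
  W7 waits on nothing -> runs at once and releases L11 and L4
  W1 waits on nothing -> runs at once and releases L7
  W5 waits on nothing -> runs at once and releases L14
  W4 waits on L11, L14 and L7 — all released -> runs and releases L5 and L3
  W6 waits on nothing -> runs at once and releases L2 and L16


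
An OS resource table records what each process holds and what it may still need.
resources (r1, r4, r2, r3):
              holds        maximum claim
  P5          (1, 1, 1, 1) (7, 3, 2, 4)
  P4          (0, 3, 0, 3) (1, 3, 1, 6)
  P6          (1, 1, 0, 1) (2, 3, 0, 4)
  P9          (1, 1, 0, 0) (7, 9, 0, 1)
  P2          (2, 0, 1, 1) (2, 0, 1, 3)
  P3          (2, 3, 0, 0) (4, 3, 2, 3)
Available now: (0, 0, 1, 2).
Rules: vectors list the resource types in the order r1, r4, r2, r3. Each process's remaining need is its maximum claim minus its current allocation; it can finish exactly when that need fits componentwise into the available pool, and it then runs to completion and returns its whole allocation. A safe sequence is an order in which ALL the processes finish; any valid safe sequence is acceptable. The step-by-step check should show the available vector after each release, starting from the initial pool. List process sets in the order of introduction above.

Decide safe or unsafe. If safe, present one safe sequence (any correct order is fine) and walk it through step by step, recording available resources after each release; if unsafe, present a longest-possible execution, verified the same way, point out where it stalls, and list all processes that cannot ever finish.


UNSAFE — no complete ordering exists.
Key observation: r1 is the bottleneck — with P2, P4, P6, P3 done the pool holds (5, 7, 2, 7), short of every remaining need.
Going as far as possible: P2, P4, P6, P3; after that, nothing fits. Check, step by step:
  pool = (0, 0, 1, 2)
  P2: need (0, 0, 0, 2) fits (0, 0, 1, 2); releases (2, 0, 1, 1), pool now (2, 0, 2, 3)
  P4: need (1, 0, 1, 3) fits (2, 0, 2, 3); releases (0, 3, 0, 3), pool now (2, 3, 2, 6)
  P6: need (1, 2, 0, 3) fits (2, 3, 2, 6); releases (1, 1, 0, 1), pool now (3, 4, 2, 7)
  P3: need (2, 0, 2, 3) fits (3, 4, 2, 7); releases (2, 3, 0, 0), pool now (5, 7, 2, 7)
  P5 still needs (6, 2, 1, 3) but only (5, 7, 2, 7) is free — short on r1
  P9 still needs (6, 8, 0, 1) but only (5, 7, 2, 7) is free — short on r1 and r4
Never able to finish: P5 and P9.


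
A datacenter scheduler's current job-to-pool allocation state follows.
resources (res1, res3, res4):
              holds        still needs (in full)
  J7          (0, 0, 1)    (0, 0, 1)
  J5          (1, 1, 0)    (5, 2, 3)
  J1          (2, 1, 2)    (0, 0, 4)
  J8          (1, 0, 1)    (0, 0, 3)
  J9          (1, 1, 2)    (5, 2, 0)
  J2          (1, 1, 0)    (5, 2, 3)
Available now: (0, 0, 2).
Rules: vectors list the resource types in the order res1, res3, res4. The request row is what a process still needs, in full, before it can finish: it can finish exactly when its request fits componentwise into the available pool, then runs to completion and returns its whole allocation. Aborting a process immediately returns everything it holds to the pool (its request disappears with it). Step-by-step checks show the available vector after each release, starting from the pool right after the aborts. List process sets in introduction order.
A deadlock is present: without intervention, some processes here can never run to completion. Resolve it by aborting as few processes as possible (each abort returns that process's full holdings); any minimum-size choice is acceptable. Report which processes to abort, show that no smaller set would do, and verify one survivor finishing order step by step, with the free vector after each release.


Abort J5 and J2.
Key observation: J9 was stuck for good until J5 and J2 gave back (2, 2, 0); in the order shown it finishes at step 4.
Minimality, checking each single-abort alternative: J7 alone leaves J5 blocked (short on res1 and res3); J5 alone leaves J9 blocked (short on res1); J1 alone leaves J5 blocked (short on res1 and res3); J8 alone leaves J5 blocked (short on res1 and res3); J9 alone leaves J5 blocked (short on res1); J2 alone leaves J5 blocked (short on res1).
One survivor order: J7, J8, J1, J9. Verifying each step (post-abort pool first):
  pool = (2, 2, 2)
  J7 needs (0, 0, 1) <= (2, 2, 2) -> finishes; pool += (0, 0, 1) = (2, 2, 3)
  J8 needs (0, 0, 3) <= (2, 2, 3) -> finishes; pool += (1, 0, 1) = (3, 2, 4)
  J1 needs (0, 0, 4) <= (3, 2, 4) -> finishes; pool += (2, 1, 2) = (5, 3, 6)
  J9 needs (5, 2, 0) <= (5, 3, 6) -> finishes; pool += (1, 1, 2) = (6, 4, 8)


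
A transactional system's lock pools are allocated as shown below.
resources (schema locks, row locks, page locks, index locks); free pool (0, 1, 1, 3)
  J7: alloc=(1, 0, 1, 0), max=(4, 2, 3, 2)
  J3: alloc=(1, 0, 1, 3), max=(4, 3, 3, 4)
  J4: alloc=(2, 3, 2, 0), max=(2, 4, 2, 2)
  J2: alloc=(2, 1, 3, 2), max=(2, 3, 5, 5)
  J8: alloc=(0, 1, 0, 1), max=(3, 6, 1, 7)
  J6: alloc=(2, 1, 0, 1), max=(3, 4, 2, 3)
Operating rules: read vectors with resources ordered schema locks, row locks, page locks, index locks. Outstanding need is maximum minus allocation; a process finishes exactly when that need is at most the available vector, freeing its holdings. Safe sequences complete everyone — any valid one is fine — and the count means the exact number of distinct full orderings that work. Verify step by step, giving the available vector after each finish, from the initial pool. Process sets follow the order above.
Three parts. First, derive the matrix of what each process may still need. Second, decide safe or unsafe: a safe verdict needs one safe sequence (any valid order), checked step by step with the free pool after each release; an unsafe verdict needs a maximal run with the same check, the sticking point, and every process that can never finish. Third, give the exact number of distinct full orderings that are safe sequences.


(1) Remaining need (order schema locks, row locks, page locks, index locks):
  J7: (3, 2, 2, 2)
  J3: (3, 3, 2, 1)
  J4: (0, 1, 0, 2)
  J2: (0, 2, 2, 3)
  J8: (3, 5, 1, 6)
  J6: (1, 3, 2, 2)
(2) The state is SAFE; one workable sequence: J4, J6, J3, J2, J7, J8.
Key observation: the order's first zero-slack moment is J4 ((0, 1, 0, 2) needed, (0, 1, 1, 3) free — a requested resource with nothing to spare).
Verifying each step:
  pool = (0, 1, 1, 3)
  J4: need (0, 1, 0, 2) fits (0, 1, 1, 3); releases (2, 3, 2, 0), pool now (2, 4, 3, 3)
  J6: need (1, 3, 2, 2) fits (2, 4, 3, 3); releases (2, 1, 0, 1), pool now (4, 5, 3, 4)
  J3: need (3, 3, 2, 1) fits (4, 5, 3, 4); releases (1, 0, 1, 3), pool now (5, 5, 4, 7)
  J2: need (0, 2, 2, 3) fits (5, 5, 4, 7); releases (2, 1, 3, 2), pool now (7, 6, 7, 9)
  J7: need (3, 2, 2, 2) fits (7, 6, 7, 9); releases (1, 0, 1, 0), pool now (8, 6, 8, 9)
  J8: need (3, 5, 1, 6) fits (8, 6, 8, 9); releases (0, 1, 0, 1), pool now (8, 7, 8, 10)
(3) Exactly 32 of the possible complete orderings are safe sequences.


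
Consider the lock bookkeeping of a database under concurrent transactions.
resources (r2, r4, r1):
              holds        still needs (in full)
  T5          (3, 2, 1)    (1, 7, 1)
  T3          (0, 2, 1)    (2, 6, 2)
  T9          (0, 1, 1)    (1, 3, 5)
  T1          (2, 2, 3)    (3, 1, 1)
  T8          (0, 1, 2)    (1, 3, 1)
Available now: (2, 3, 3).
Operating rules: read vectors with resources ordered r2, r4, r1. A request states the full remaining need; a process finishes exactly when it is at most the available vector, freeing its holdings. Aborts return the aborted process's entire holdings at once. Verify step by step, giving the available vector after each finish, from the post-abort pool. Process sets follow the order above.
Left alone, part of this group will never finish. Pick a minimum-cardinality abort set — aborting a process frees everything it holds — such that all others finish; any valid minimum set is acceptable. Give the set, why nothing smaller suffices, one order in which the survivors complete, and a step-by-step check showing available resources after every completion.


Abort T5.
Key observation: T3 could never have finished before the abort; with (3, 2, 1) returned by T5, it fits at step 2.
No smaller set exists: with zero aborts the deadlock remains.
The survivors complete as T8, T3, T9, T1. Check, step by step (starting from the post-abort pool):
  pool = (5, 5, 4)
  T8: need (1, 3, 1) fits (5, 5, 4); releases (0, 1, 2), pool now (5, 6, 6)
  T3: need (2, 6, 2) fits (5, 6, 6); releases (0, 2, 1), pool now (5, 8, 7)
  T9: need (1, 3, 5) fits (5, 8, 7); releases (0, 1, 1), pool now (5, 9, 8)
  T1: need (3, 1, 1) fits (5, 9, 8); releases (2, 2, 3), pool now (7, 11, 11)


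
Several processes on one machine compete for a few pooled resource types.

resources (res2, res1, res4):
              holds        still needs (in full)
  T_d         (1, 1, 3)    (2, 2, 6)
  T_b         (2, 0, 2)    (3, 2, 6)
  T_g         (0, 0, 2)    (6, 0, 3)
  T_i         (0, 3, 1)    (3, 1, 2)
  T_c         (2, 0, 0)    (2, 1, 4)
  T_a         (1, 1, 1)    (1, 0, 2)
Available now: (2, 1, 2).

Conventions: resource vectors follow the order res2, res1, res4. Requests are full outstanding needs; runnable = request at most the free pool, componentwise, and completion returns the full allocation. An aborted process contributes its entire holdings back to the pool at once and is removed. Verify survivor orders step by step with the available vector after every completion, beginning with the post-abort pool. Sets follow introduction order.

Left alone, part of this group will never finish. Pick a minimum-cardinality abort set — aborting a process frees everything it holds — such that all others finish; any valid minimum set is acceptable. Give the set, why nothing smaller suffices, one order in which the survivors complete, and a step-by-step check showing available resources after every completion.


Minimum abort set: T_g.
Key observation: the returned (0, 0, 2) from T_g is what brings T_d — unrunnable before, under any order — into play at step 4.
No smaller set exists: with zero aborts the deadlock remains.
The survivors complete as T_c, T_i, T_a, T_d, T_b. Walking it through (starting from the post-abort pool):
  pool = (2, 1, 4)
  T_c: need (2, 1, 4) fits (2, 1, 4); releases (2, 0, 0), pool now (4, 1, 4)
  T_i: need (3, 1, 2) fits (4, 1, 4); releases (0, 3, 1), pool now (4, 4, 5)
  T_a: need (1, 0, 2) fits (4, 4, 5); releases (1, 1, 1), pool now (5, 5, 6)
  T_d: need (2, 2, 6) fits (5, 5, 6); releases (1, 1, 3), pool now (6, 6, 9)
  T_b: need (3, 2, 6) fits (6, 6, 9); releases (2, 0, 2), pool now (8, 6, 11)


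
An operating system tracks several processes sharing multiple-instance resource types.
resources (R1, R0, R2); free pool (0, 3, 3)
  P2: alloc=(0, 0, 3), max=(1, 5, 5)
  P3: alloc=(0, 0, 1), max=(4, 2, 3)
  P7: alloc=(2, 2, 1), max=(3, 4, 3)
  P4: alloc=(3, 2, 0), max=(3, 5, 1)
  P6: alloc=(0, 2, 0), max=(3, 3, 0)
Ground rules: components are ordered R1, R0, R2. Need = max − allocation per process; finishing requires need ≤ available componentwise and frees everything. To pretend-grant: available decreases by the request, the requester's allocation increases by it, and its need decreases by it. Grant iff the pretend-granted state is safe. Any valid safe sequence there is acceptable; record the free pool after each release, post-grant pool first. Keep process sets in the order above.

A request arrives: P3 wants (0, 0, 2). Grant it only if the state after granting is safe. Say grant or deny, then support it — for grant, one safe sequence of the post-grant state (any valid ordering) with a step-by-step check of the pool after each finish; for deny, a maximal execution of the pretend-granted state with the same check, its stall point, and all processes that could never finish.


DENY — the pretend-granted state is unsafe.
Key observation: after P4, P6 the pool peaks at (3, 7, 1), and each blocked process is short somewhere: P2 on R2; P3 on R1; P7 on R2.
On the post-grant state, P4, P6 is a maximal run — nothing extends it. Check, step by step:
  pool = (0, 3, 1)
  P4: need (0, 3, 1) fits (0, 3, 1); releases (3, 2, 0), pool now (3, 5, 1)
  P6: need (3, 1, 0) fits (3, 5, 1); releases (0, 2, 0), pool now (3, 7, 1)
  P2 still needs (1, 5, 2) but only (3, 7, 1) is free — short on R2
  P3 still needs (4, 2, 0) but only (3, 7, 1) is free — short on R1
  P7 still needs (1, 2, 2) but only (3, 7, 1) is free — short on R2
Post-grant, the permanently blocked set is P2, P3 and P7.


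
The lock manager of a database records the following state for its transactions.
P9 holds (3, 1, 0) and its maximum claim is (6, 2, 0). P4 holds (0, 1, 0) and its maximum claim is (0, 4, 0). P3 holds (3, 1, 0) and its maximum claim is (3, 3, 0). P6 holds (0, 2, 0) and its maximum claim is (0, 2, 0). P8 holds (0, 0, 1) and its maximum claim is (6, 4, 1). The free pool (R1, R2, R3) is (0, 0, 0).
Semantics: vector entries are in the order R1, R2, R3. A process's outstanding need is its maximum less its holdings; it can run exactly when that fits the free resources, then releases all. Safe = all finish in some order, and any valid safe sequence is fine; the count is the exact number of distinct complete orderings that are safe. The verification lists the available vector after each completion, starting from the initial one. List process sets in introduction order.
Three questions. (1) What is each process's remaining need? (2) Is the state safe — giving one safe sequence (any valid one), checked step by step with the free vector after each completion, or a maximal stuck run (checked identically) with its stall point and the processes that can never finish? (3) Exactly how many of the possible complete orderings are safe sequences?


(1) Remaining need (order R1, R2, R3):
  P9: (3, 1, 0)
  P4: (0, 3, 0)
  P3: (0, 2, 0)
  P6: (0, 0, 0)
  P8: (6, 4, 0)
(2) SAFE — a valid safe sequence is P6, P3, P9, P4, P8.
Key observation: P3 marks the first exact bind of the order: its need (0, 2, 0) fits the free (0, 2, 0) with zero slack on a requested resource.
Walking it through:
  pool = (0, 0, 0)
  P6 needs (0, 0, 0) <= (0, 0, 0) -> finishes; pool += (0, 2, 0) = (0, 2, 0)
  P3 needs (0, 2, 0) <= (0, 2, 0) -> finishes; pool += (3, 1, 0) = (3, 3, 0)
  P9 needs (3, 1, 0) <= (3, 3, 0) -> finishes; pool += (3, 1, 0) = (6, 4, 0)
  P4 needs (0, 3, 0) <= (6, 4, 0) -> finishes; pool += (0, 1, 0) = (6, 5, 0)
  P8 needs (6, 4, 0) <= (6, 5, 0) -> finishes; pool += (0, 0, 1) = (6, 5, 1)
(3) Precisely 3 of the possible complete orderings are safe sequences.


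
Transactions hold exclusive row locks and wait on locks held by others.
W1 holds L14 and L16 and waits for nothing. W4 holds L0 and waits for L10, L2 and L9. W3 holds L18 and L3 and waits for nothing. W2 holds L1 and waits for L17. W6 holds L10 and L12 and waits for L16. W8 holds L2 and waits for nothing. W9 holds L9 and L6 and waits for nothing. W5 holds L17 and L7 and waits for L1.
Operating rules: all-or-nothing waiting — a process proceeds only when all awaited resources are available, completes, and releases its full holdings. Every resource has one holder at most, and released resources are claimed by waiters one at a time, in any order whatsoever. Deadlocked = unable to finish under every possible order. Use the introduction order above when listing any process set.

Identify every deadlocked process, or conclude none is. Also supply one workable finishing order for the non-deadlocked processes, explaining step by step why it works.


Deadlocked set: W2 and W5.
Key observation: the wait chain closes on itself along W2 -> W5 -> W2; no other process is dragged down with it.
The rest can finish in the order W3, W1, W9, W6, W8, W4.
Step-by-step check:
  run W3 (it waits on nothing); releases L18 and L3
  run W1 (it waits on nothing); releases L14 and L16
  run W9 (it waits on nothing); releases L9 and L6
  W6: everything it awaited (L16) is free; runs, freeing L10 and L12
  run W8 (it waits on nothing); releases L2
  W4: everything it awaited (L10, L2 and L9) is free; runs, freeing L0


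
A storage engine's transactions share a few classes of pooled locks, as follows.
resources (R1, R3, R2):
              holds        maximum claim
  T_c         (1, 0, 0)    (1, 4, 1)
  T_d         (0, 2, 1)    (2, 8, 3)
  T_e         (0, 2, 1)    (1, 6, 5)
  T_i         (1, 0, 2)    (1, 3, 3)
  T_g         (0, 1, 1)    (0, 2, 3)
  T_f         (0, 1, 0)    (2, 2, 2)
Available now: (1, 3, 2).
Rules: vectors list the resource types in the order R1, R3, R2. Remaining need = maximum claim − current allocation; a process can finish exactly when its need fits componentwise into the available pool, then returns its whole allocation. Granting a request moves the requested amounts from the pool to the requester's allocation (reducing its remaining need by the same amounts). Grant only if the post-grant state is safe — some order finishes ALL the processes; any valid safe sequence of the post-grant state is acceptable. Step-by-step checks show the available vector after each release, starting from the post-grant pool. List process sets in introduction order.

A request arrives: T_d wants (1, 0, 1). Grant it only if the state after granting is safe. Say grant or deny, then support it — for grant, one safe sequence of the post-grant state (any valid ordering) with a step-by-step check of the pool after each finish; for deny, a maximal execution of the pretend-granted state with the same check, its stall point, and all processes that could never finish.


GRANT: granting preserves safety; a valid post-grant sequence is T_i, T_g, T_e, T_c, T_d, T_f.
Key observation: even at the reduced pool (0, 3, 1), T_i fits immediately, so safety survives the grant.
Step-by-step check of the post-grant state:
  pool = (0, 3, 1)
  T_i: need (0, 3, 1) fits (0, 3, 1); releases (1, 0, 2), pool now (1, 3, 3)
  T_g: need (0, 1, 2) fits (1, 3, 3); releases (0, 1, 1), pool now (1, 4, 4)
  T_e: need (1, 4, 4) fits (1, 4, 4); releases (0, 2, 1), pool now (1, 6, 5)
  T_c: need (0, 4, 1) fits (1, 6, 5); releases (1, 0, 0), pool now (2, 6, 5)
  T_d: need (1, 6, 1) fits (2, 6, 5); releases (1, 2, 2), pool now (3, 8, 7)
  T_f: need (2, 1, 2) fits (3, 8, 7); releases (0, 1, 0), pool now (3, 9, 7)


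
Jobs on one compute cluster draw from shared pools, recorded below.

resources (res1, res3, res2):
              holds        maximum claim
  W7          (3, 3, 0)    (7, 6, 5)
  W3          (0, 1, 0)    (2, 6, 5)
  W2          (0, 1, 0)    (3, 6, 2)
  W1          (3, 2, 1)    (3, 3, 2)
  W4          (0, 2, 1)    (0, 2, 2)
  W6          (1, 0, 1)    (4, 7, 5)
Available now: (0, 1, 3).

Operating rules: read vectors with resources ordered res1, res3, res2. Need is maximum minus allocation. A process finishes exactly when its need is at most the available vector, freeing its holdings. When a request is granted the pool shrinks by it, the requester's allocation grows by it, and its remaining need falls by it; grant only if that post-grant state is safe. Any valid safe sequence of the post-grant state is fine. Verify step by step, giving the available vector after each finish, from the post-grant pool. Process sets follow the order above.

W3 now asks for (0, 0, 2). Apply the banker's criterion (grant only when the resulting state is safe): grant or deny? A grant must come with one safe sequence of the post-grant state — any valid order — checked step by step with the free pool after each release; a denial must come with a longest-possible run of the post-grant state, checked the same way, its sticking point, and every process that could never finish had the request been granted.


GRANT. The post-grant state is safe; one safe sequence: W1, W4, W2, W3, W6, W7.
Key observation: (0, 1, 1) free after granting still covers W1 first, and each release covers the next.
Verifying the post-grant state step by step:
  pool = (0, 1, 1)
  W1 needs (0, 1, 1) <= (0, 1, 1) -> finishes; pool += (3, 2, 1) = (3, 3, 2)
  W4 needs (0, 0, 1) <= (3, 3, 2) -> finishes; pool += (0, 2, 1) = (3, 5, 3)
  W2 needs (3, 5, 2) <= (3, 5, 3) -> finishes; pool += (0, 1, 0) = (3, 6, 3)
  W3 needs (2, 5, 3) <= (3, 6, 3) -> finishes; pool += (0, 1, 2) = (3, 7, 5)
  W6 needs (3, 7, 4) <= (3, 7, 5) -> finishes; pool += (1, 0, 1) = (4, 7, 6)
  W7 needs (4, 3, 5) <= (4, 7, 6) -> finishes; pool += (3, 3, 0) = (7, 10, 6)


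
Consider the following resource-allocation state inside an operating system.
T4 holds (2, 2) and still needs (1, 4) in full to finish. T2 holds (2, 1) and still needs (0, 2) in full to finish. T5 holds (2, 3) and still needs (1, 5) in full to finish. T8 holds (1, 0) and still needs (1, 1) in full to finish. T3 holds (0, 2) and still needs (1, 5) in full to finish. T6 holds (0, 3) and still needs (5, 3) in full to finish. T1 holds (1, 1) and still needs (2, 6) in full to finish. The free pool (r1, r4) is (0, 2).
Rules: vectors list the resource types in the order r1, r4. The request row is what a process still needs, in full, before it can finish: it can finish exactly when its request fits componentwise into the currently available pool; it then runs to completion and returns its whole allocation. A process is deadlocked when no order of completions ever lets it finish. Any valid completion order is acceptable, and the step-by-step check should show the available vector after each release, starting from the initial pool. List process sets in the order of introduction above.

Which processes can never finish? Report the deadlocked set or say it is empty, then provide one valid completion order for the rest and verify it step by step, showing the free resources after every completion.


Deadlocked set: T4, T5, T3, T6 and T1.
Key observation: after T2, T8 the pool peaks at (3, 3), and each blocked process is short somewhere: T4 on r4; T5 on r4; T3 on r4; T6 on r1; T1 on r4.
The rest can finish in the order T2, T8. Step-by-step check:
  pool = (0, 2)
  run T2 (needs (0, 2), free (0, 2)); after release of (2, 1) the pool is (2, 3)
  run T8 (needs (1, 1), free (2, 3)); after release of (1, 0) the pool is (3, 3)
The stuck group stays short no matter what:
  T4 still needs (1, 4) but only (3, 3) is free — short on r4
  T5 still needs (1, 5) but only (3, 3) is free — short on r4
  T3 still needs (1, 5) but only (3, 3) is free — short on r4
  T6 still needs (5, 3) but only (3, 3) is free — short on r1
  T1 still needs (2, 6) but only (3, 3) is free — short on r4


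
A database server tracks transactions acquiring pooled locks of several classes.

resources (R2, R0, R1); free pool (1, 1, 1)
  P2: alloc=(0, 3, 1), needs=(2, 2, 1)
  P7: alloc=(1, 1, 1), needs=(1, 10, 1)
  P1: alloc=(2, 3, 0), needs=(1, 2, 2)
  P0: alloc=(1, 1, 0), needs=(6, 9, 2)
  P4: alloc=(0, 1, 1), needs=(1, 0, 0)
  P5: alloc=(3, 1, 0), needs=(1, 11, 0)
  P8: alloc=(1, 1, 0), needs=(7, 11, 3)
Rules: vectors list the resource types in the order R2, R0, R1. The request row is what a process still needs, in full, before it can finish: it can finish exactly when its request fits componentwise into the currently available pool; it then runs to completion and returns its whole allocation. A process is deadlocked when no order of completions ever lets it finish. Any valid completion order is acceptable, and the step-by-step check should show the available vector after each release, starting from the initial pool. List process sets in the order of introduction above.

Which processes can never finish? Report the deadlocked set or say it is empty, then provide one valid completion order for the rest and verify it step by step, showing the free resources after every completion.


Deadlocked: P7, P0, P5 and P8.
Key observation: R0 is the bottleneck — with P4, P1, P2 done the pool holds (3, 8, 3), short of every remaining need.
One completion order for the rest: P4, P1, P2. Check, step by step:
  pool = (1, 1, 1)
  P4 needs (1, 0, 0) <= (1, 1, 1) -> finishes; pool += (0, 1, 1) = (1, 2, 2)
  P1 needs (1, 2, 2) <= (1, 2, 2) -> finishes; pool += (2, 3, 0) = (3, 5, 2)
  P2 needs (2, 2, 1) <= (3, 5, 2) -> finishes; pool += (0, 3, 1) = (3, 8, 3)
None of the blocked processes ever fits:
  P7 still needs (1, 10, 1) but only (3, 8, 3) is free — short on R0
  P0 still needs (6, 9, 2) but only (3, 8, 3) is free — short on R2 and R0
  P5 still needs (1, 11, 0) but only (3, 8, 3) is free — short on R0
  P8 still needs (7, 11, 3) but only (3, 8, 3) is free — short on R2 and R0


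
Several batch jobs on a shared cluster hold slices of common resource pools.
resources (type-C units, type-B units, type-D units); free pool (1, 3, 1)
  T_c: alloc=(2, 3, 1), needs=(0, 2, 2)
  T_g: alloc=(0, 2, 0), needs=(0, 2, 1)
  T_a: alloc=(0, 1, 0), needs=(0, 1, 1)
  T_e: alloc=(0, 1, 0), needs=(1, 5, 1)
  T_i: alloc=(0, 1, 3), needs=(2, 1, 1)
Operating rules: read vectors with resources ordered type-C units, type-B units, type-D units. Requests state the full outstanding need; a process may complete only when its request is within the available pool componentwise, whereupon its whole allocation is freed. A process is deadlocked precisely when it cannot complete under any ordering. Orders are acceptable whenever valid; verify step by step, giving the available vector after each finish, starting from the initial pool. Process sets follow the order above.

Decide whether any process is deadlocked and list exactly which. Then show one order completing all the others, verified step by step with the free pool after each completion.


The deadlocked set is T_c and T_i.
Key observation: after T_g, T_a, T_e the pool peaks at (1, 7, 1), and each blocked process is short somewhere: T_c on type-D units; T_i on type-C units.
The rest can finish in the order T_g, T_a, T_e. Step-by-step check:
  pool = (1, 3, 1)
  run T_g (needs (0, 2, 1), free (1, 3, 1)); after release of (0, 2, 0) the pool is (1, 5, 1)
  run T_a (needs (0, 1, 1), free (1, 5, 1)); after release of (0, 1, 0) the pool is (1, 6, 1)
  run T_e (needs (1, 5, 1), free (1, 6, 1)); after release of (0, 1, 0) the pool is (1, 7, 1)
None of the blocked processes ever fits:
  blocked: T_c wants (0, 2, 2), pool (1, 7, 1) — not enough type-D units
  blocked: T_i wants (2, 1, 1), pool (1, 7, 1) — not enough type-C units


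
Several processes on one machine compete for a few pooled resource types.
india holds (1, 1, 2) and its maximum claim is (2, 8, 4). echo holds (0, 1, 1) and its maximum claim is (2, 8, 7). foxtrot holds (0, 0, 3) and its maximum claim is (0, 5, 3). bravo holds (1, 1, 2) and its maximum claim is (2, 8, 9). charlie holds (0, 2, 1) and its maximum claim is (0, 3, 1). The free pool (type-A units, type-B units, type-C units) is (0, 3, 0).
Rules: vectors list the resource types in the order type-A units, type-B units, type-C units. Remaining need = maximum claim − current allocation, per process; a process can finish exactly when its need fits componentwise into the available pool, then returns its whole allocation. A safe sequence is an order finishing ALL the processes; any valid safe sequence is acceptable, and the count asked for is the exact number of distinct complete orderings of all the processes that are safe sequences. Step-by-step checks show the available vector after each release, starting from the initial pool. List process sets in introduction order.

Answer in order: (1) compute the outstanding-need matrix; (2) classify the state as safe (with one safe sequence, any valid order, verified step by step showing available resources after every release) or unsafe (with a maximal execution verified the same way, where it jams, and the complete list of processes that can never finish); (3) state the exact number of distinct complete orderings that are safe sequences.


(1) Need matrix, components ordered type-A units, type-B units, type-C units:
  india: (1, 7, 2)
  echo: (2, 7, 6)
  foxtrot: (0, 5, 0)
  bravo: (1, 7, 7)
  charlie: (0, 1, 0)
(2) UNSAFE — no complete ordering exists.
Key observation: no order helps: past charlie, foxtrot, the free pool tops out at (0, 5, 4), below what each blocked process needs in type-A units.
Going as far as possible: charlie, foxtrot; after that, nothing fits. Walking it through:
  pool = (0, 3, 0)
  charlie: need (0, 1, 0) fits (0, 3, 0); releases (0, 2, 1), pool now (0, 5, 1)
  foxtrot: need (0, 5, 0) fits (0, 5, 1); releases (0, 0, 3), pool now (0, 5, 4)
  blocked: india wants (1, 7, 2), pool (0, 5, 4) — not enough type-A units and type-B units
  blocked: echo wants (2, 7, 6), pool (0, 5, 4) — not enough type-A units, type-B units and type-C units
  blocked: bravo wants (1, 7, 7), pool (0, 5, 4) — not enough type-A units, type-B units and type-C units
Never able to finish: india, echo and bravo.
(3) Precisely 0 of the possible complete orderings are safe sequences.


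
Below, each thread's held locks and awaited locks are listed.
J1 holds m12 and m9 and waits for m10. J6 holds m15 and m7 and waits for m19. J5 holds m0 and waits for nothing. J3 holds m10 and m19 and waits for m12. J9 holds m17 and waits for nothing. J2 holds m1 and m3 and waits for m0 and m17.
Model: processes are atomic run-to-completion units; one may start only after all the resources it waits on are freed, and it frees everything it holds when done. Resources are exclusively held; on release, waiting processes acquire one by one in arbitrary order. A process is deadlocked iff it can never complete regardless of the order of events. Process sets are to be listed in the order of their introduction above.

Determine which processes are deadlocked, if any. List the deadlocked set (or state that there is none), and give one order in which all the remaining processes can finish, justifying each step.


Deadlocked set: J1, J6 and J3.
Key observation: along J1 -> J3 -> J1, each member waits on what the next one holds — a deadlock; J6 waits into the deadlock from upstream.
A valid finishing order for the others: J5, J9, J2.
Verifying each step:
  run J5 (it waits on nothing); releases m0
  run J9 (it waits on nothing); releases m17
  run J2 (all its waits — m0 and m17 — are resolved); releases m1 and m3


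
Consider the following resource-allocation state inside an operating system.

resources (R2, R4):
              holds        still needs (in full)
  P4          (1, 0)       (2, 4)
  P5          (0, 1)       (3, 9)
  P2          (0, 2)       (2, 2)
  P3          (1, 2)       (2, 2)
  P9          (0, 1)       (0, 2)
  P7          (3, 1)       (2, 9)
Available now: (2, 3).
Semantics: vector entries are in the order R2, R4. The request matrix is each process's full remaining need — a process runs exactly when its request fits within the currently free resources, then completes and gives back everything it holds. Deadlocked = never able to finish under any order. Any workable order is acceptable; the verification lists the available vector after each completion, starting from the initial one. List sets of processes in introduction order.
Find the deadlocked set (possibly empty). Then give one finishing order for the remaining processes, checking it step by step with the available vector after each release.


The deadlocked set is P5 and P7.
Key observation: the pool after P9, P4, P2, P3 is (4, 8); every surviving request exceeds it in R4, so progress ends there.
The rest can finish in the order P9, P4, P2, P3. Verifying each step:
  pool = (2, 3)
  run P9 (needs (0, 2), free (2, 3)); after release of (0, 1) the pool is (2, 4)
  run P4 (needs (2, 4), free (2, 4)); after release of (1, 0) the pool is (3, 4)
  run P2 (needs (2, 2), free (3, 4)); after release of (0, 2) the pool is (3, 6)
  run P3 (needs (2, 2), free (3, 6)); after release of (1, 2) the pool is (4, 8)
None of the blocked processes ever fits:
  blocked: P5 wants (3, 9), pool (4, 8) — not enough R4
  blocked: P7 wants (2, 9), pool (4, 8) — not enough R4
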